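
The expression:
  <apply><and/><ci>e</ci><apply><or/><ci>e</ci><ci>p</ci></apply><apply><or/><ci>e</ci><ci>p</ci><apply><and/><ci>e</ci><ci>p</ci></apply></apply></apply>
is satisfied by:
  {e: True}


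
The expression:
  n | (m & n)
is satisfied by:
  {n: True}


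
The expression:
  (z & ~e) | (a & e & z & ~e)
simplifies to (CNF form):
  z & ~e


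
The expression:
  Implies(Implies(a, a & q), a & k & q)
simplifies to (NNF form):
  a & (k | ~q)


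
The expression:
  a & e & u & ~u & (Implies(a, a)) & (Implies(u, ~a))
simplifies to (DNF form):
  False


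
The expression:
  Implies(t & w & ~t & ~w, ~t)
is always true.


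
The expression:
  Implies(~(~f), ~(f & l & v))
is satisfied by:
  {l: False, v: False, f: False}
  {f: True, l: False, v: False}
  {v: True, l: False, f: False}
  {f: True, v: True, l: False}
  {l: True, f: False, v: False}
  {f: True, l: True, v: False}
  {v: True, l: True, f: False}


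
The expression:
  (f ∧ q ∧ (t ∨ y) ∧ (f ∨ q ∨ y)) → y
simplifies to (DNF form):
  y ∨ ¬f ∨ ¬q ∨ ¬t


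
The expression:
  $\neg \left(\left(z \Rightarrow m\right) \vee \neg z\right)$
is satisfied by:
  {z: True, m: False}


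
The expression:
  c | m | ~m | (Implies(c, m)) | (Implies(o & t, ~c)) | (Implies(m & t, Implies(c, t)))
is always true.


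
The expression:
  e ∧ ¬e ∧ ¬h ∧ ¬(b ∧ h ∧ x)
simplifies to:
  False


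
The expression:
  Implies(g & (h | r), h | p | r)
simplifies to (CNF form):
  True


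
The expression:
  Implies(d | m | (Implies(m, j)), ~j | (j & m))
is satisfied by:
  {m: True, j: False}
  {j: False, m: False}
  {j: True, m: True}


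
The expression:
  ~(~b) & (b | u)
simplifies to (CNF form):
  b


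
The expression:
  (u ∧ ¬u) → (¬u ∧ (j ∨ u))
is always true.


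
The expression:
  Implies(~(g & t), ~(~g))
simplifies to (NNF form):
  g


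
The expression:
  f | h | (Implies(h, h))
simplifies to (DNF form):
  True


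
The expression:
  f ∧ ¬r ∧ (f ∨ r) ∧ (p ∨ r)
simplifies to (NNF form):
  f ∧ p ∧ ¬r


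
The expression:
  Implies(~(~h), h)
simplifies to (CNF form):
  True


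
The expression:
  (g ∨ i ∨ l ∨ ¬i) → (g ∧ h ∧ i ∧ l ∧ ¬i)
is never true.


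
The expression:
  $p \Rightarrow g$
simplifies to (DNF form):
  $g \vee \neg p$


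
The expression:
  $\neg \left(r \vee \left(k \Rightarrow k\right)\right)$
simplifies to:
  $\text{False}$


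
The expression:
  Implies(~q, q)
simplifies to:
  q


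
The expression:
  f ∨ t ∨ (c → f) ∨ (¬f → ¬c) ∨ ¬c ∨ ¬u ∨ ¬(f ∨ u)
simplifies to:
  f ∨ t ∨ ¬c ∨ ¬u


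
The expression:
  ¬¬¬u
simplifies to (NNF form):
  ¬u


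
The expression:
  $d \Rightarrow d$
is always true.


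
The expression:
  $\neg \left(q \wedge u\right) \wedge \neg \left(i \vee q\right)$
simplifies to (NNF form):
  $\neg i \wedge \neg q$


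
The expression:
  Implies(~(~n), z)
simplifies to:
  z | ~n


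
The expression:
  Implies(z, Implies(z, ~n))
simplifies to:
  ~n | ~z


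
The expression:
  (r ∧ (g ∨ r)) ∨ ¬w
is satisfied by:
  {r: True, w: False}
  {w: False, r: False}
  {w: True, r: True}


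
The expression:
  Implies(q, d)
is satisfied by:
  {d: True, q: False}
  {q: False, d: False}
  {q: True, d: True}


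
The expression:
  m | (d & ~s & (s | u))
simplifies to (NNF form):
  m | (d & u & ~s)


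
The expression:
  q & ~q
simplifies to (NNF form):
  False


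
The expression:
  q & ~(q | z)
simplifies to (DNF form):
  False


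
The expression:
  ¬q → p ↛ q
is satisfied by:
  {q: True, p: True}
  {q: True, p: False}
  {p: True, q: False}


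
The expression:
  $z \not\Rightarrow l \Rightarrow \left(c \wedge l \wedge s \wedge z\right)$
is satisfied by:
  {l: True, z: False}
  {z: False, l: False}
  {z: True, l: True}


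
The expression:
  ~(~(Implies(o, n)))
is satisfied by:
  {n: True, o: False}
  {o: False, n: False}
  {o: True, n: True}


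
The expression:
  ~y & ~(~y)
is never true.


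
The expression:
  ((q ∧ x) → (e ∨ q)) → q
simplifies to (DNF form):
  q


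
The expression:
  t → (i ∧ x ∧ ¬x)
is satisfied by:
  {t: False}


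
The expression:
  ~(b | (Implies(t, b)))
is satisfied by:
  {t: True, b: False}


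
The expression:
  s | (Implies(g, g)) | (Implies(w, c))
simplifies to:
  True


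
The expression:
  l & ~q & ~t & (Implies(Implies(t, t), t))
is never true.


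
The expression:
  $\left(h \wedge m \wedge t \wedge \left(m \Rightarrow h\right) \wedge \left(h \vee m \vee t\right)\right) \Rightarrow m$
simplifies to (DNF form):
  $\text{True}$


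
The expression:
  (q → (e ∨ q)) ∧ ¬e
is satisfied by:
  {e: False}


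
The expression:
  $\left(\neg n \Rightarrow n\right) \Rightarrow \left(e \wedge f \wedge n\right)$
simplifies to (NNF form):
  $\left(e \wedge f\right) \vee \neg n$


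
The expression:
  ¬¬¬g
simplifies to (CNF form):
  ¬g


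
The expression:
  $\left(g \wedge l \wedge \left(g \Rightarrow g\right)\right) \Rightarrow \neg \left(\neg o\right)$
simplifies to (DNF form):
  $o \vee \neg g \vee \neg l$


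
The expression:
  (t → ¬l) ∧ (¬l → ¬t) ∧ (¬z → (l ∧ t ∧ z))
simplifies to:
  z ∧ ¬t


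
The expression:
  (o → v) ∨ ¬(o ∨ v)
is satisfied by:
  {v: True, o: False}
  {o: False, v: False}
  {o: True, v: True}


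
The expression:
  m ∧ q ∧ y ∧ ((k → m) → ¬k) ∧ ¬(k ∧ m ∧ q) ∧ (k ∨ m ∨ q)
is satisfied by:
  {m: True, y: True, q: True, k: False}


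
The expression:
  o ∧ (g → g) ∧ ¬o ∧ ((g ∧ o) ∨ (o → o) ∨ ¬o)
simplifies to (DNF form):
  False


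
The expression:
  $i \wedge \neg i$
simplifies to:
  $\text{False}$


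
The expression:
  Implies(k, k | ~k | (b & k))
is always true.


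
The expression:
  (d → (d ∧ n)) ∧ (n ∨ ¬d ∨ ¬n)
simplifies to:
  n ∨ ¬d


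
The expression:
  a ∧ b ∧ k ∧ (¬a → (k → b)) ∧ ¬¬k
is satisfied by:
  {a: True, b: True, k: True}


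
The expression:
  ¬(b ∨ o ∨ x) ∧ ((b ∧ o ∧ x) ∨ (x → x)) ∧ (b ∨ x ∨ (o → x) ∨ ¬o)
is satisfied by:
  {x: False, o: False, b: False}


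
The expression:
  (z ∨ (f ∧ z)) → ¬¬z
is always true.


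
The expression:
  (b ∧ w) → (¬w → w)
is always true.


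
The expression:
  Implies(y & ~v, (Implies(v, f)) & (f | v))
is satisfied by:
  {v: True, f: True, y: False}
  {v: True, f: False, y: False}
  {f: True, v: False, y: False}
  {v: False, f: False, y: False}
  {y: True, v: True, f: True}
  {y: True, v: True, f: False}
  {y: True, f: True, v: False}


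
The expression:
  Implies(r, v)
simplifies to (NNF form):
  v | ~r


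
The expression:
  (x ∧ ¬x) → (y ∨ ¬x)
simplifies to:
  True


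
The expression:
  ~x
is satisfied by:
  {x: False}


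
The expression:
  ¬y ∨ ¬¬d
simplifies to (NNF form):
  d ∨ ¬y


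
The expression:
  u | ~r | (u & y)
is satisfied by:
  {u: True, r: False}
  {r: False, u: False}
  {r: True, u: True}


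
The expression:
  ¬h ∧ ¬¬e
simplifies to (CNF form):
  e ∧ ¬h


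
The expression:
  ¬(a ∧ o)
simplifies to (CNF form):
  ¬a ∨ ¬o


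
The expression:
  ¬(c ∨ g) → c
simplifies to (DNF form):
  c ∨ g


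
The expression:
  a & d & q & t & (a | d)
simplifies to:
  a & d & q & t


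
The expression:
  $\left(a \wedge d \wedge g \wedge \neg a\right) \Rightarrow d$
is always true.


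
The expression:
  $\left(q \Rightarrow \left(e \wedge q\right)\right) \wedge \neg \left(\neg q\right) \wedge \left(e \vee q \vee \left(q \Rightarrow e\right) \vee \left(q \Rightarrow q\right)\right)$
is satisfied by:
  {e: True, q: True}


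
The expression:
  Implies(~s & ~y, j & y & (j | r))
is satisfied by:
  {y: True, s: True}
  {y: True, s: False}
  {s: True, y: False}


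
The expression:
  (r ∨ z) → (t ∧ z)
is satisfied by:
  {t: True, z: False, r: False}
  {t: False, z: False, r: False}
  {z: True, t: True, r: False}
  {r: True, z: True, t: True}


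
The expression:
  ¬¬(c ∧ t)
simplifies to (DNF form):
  c ∧ t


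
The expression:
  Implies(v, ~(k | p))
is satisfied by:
  {p: False, v: False, k: False}
  {k: True, p: False, v: False}
  {p: True, k: False, v: False}
  {k: True, p: True, v: False}
  {v: True, k: False, p: False}


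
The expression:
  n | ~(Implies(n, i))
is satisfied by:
  {n: True}


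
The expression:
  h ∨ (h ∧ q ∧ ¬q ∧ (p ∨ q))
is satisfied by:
  {h: True}


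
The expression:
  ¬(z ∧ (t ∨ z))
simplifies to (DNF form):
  ¬z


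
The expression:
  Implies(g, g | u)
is always true.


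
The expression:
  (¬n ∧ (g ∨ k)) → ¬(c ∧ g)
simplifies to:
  n ∨ ¬c ∨ ¬g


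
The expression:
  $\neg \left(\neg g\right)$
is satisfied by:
  {g: True}


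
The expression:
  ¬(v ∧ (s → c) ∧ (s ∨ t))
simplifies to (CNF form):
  (s ∨ ¬s ∨ ¬v) ∧ (s ∨ ¬t ∨ ¬v) ∧ (¬c ∨ ¬s ∨ ¬v) ∧ (¬c ∨ ¬t ∨ ¬v)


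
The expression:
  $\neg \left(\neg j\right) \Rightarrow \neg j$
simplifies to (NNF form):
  $\neg j$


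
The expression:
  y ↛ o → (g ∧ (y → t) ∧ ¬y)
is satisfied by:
  {o: True, y: False}
  {y: False, o: False}
  {y: True, o: True}


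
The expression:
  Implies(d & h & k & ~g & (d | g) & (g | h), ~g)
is always true.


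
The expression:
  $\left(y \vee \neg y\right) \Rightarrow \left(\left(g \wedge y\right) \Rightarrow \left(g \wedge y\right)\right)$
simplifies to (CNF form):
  $\text{True}$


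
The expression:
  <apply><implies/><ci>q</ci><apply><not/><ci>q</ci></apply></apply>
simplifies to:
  <apply><not/><ci>q</ci></apply>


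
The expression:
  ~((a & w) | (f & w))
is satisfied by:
  {f: False, w: False, a: False}
  {a: True, f: False, w: False}
  {f: True, a: False, w: False}
  {a: True, f: True, w: False}
  {w: True, a: False, f: False}


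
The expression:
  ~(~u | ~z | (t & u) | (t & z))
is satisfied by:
  {z: True, u: True, t: False}


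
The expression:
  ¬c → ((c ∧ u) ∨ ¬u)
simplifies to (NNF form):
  c ∨ ¬u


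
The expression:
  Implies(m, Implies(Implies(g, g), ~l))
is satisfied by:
  {l: False, m: False}
  {m: True, l: False}
  {l: True, m: False}


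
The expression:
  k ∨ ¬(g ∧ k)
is always true.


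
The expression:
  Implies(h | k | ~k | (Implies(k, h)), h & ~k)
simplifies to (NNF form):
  h & ~k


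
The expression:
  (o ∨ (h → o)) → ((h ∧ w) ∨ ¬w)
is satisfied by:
  {h: True, w: False}
  {w: False, h: False}
  {w: True, h: True}


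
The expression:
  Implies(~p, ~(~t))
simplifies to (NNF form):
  p | t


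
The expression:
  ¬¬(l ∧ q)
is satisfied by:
  {q: True, l: True}


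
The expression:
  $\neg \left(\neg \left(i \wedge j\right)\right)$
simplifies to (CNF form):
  $i \wedge j$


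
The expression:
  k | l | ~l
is always true.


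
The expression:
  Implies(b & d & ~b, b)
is always true.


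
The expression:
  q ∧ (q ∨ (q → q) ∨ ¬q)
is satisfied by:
  {q: True}


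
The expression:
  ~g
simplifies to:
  ~g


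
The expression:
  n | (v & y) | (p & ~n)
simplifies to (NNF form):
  n | p | (v & y)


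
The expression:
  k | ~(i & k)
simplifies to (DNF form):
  True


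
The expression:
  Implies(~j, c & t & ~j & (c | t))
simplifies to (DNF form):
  j | (c & t)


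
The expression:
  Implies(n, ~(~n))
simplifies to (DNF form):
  True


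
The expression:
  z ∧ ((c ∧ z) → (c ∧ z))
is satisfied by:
  {z: True}


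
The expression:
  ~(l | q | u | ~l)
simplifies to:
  False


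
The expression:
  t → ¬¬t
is always true.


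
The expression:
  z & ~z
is never true.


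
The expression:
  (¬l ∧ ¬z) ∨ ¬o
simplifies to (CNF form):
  (¬l ∨ ¬o) ∧ (¬o ∨ ¬z)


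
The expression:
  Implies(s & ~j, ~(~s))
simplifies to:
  True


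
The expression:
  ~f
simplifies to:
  ~f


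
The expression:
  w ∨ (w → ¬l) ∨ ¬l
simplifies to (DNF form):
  True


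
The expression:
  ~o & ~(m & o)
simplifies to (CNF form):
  ~o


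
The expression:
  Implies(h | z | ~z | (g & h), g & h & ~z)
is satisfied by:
  {h: True, g: True, z: False}


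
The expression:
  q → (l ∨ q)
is always true.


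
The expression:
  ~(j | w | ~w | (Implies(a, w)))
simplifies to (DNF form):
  False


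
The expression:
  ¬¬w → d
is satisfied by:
  {d: True, w: False}
  {w: False, d: False}
  {w: True, d: True}


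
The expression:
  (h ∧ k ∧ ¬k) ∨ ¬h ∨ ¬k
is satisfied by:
  {h: False, k: False}
  {k: True, h: False}
  {h: True, k: False}


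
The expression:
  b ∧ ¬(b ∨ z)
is never true.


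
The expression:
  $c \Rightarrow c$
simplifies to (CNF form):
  $\text{True}$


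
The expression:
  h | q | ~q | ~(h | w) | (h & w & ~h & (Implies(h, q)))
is always true.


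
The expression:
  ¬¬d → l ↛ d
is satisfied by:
  {d: False}


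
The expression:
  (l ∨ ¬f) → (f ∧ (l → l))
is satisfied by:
  {f: True}


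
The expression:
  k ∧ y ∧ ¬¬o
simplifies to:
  k ∧ o ∧ y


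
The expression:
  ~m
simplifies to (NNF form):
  ~m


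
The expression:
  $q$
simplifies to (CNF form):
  $q$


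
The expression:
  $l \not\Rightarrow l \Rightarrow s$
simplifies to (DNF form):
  $\text{True}$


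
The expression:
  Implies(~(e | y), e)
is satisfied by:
  {y: True, e: True}
  {y: True, e: False}
  {e: True, y: False}


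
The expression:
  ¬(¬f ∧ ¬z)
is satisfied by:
  {z: True, f: True}
  {z: True, f: False}
  {f: True, z: False}


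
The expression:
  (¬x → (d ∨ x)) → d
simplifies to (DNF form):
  d ∨ ¬x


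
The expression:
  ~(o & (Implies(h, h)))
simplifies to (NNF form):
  ~o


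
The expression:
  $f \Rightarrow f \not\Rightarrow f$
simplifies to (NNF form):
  $\neg f$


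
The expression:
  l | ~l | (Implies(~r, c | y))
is always true.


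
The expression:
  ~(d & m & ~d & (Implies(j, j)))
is always true.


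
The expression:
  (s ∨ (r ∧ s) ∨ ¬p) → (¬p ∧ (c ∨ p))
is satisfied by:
  {c: True, s: False, p: False}
  {p: True, c: True, s: False}
  {p: True, c: False, s: False}
  {s: True, c: True, p: False}


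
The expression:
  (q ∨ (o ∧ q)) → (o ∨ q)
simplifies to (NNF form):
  True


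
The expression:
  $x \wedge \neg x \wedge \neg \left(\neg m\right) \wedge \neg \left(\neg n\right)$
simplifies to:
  $\text{False}$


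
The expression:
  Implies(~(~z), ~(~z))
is always true.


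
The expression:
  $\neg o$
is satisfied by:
  {o: False}


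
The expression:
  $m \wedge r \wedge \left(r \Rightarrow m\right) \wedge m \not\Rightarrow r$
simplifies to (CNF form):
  $\text{False}$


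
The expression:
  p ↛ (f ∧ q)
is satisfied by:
  {p: True, q: False, f: False}
  {f: True, p: True, q: False}
  {q: True, p: True, f: False}


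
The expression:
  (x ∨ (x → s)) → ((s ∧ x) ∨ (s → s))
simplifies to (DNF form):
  True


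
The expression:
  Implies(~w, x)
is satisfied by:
  {x: True, w: True}
  {x: True, w: False}
  {w: True, x: False}


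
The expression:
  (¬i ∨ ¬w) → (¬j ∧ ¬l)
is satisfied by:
  {w: True, i: True, l: False, j: False}
  {w: True, l: False, i: False, j: False}
  {i: True, w: False, l: False, j: False}
  {w: False, l: False, i: False, j: False}
  {j: True, w: True, i: True, l: False}
  {w: True, i: True, l: True, j: False}
  {j: True, w: True, i: True, l: True}


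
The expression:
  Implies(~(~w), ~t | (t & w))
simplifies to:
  True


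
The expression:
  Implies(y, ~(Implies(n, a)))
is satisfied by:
  {n: True, y: False, a: False}
  {n: False, y: False, a: False}
  {a: True, n: True, y: False}
  {a: True, n: False, y: False}
  {y: True, n: True, a: False}


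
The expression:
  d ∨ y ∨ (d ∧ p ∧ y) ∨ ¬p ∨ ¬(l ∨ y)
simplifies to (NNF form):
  d ∨ y ∨ ¬l ∨ ¬p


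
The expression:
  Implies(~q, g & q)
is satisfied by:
  {q: True}


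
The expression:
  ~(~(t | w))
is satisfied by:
  {t: True, w: True}
  {t: True, w: False}
  {w: True, t: False}


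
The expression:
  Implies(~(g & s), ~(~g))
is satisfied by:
  {g: True}


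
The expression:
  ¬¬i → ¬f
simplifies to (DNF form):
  ¬f ∨ ¬i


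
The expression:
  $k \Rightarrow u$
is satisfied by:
  {u: True, k: False}
  {k: False, u: False}
  {k: True, u: True}


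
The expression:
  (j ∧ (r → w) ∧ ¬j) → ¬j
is always true.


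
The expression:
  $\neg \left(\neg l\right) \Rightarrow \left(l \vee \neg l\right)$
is always true.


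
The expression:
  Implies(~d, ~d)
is always true.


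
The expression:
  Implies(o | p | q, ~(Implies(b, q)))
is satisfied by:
  {b: True, q: False, p: False, o: False}
  {b: True, o: True, q: False, p: False}
  {b: True, p: True, q: False, o: False}
  {b: True, o: True, p: True, q: False}
  {o: False, q: False, p: False, b: False}


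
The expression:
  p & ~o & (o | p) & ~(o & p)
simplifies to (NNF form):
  p & ~o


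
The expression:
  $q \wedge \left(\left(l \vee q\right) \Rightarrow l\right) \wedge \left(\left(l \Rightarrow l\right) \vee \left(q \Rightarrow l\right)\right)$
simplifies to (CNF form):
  $l \wedge q$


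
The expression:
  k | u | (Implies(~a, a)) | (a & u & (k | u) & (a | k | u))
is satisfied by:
  {a: True, k: True, u: True}
  {a: True, k: True, u: False}
  {a: True, u: True, k: False}
  {a: True, u: False, k: False}
  {k: True, u: True, a: False}
  {k: True, u: False, a: False}
  {u: True, k: False, a: False}


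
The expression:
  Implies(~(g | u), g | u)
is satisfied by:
  {g: True, u: True}
  {g: True, u: False}
  {u: True, g: False}


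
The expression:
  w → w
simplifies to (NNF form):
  True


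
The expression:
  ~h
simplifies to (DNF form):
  ~h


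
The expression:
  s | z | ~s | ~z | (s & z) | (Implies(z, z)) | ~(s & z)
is always true.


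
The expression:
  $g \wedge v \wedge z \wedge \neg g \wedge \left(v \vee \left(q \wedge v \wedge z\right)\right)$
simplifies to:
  $\text{False}$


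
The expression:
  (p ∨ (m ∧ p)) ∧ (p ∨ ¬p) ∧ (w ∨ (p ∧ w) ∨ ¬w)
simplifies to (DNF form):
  p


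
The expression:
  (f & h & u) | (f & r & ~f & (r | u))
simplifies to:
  f & h & u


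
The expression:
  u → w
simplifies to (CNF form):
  w ∨ ¬u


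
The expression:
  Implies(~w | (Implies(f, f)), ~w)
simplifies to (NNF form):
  ~w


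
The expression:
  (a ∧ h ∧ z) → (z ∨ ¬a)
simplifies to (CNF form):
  True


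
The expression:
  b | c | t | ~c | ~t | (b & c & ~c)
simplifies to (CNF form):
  True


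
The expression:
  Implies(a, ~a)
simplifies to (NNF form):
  ~a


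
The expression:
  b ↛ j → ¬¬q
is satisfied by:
  {q: True, j: True, b: False}
  {q: True, j: False, b: False}
  {j: True, q: False, b: False}
  {q: False, j: False, b: False}
  {b: True, q: True, j: True}
  {b: True, q: True, j: False}
  {b: True, j: True, q: False}


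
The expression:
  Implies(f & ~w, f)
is always true.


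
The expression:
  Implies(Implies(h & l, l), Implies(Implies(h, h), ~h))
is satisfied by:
  {h: False}


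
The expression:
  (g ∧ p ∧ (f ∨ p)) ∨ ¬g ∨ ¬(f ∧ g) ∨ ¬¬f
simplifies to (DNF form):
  True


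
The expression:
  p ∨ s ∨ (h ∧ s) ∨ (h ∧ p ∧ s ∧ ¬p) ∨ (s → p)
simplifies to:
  True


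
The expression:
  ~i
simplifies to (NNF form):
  ~i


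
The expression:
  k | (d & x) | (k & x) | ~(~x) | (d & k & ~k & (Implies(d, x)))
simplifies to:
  k | x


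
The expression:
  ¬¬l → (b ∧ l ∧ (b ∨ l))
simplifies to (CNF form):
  b ∨ ¬l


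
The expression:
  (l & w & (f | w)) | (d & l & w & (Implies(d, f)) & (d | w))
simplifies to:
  l & w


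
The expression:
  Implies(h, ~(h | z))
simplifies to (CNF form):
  ~h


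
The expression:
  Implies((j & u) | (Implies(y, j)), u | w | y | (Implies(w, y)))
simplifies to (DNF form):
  True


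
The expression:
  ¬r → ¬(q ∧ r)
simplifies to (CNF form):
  True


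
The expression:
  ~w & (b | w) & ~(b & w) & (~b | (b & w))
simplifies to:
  False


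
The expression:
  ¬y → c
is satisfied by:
  {y: True, c: True}
  {y: True, c: False}
  {c: True, y: False}


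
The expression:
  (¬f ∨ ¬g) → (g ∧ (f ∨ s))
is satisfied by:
  {s: True, f: True, g: True}
  {s: True, g: True, f: False}
  {f: True, g: True, s: False}


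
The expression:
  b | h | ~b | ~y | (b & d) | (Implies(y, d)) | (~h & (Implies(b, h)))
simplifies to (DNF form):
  True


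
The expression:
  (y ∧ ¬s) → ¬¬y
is always true.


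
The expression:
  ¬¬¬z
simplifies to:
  ¬z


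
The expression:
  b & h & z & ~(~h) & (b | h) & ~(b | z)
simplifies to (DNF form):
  False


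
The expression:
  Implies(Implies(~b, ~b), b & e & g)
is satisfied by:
  {e: True, b: True, g: True}


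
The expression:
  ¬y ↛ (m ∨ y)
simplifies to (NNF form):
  ¬m ∧ ¬y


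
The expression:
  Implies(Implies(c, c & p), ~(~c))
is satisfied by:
  {c: True}


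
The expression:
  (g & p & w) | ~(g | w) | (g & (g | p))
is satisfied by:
  {g: True, w: False}
  {w: False, g: False}
  {w: True, g: True}


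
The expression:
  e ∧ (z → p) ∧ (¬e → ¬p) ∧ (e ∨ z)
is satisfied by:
  {p: True, e: True, z: False}
  {e: True, z: False, p: False}
  {z: True, p: True, e: True}


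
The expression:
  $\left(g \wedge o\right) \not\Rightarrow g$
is never true.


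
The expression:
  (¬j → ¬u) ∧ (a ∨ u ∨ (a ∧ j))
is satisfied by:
  {a: True, j: True, u: False}
  {a: True, j: False, u: False}
  {u: True, a: True, j: True}
  {u: True, j: True, a: False}


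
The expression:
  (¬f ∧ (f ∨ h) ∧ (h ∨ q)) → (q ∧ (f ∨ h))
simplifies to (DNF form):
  f ∨ q ∨ ¬h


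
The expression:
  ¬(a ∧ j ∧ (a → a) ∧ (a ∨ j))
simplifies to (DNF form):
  ¬a ∨ ¬j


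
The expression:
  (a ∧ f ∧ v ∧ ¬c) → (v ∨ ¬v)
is always true.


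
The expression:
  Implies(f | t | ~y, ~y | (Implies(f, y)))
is always true.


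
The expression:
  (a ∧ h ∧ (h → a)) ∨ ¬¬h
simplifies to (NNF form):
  h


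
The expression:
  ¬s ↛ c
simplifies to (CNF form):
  c ∨ ¬s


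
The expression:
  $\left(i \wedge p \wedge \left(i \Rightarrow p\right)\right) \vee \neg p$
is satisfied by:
  {i: True, p: False}
  {p: False, i: False}
  {p: True, i: True}


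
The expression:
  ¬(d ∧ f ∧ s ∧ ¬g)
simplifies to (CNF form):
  g ∨ ¬d ∨ ¬f ∨ ¬s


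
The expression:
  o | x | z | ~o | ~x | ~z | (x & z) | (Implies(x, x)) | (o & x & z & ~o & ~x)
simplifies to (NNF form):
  True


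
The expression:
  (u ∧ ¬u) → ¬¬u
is always true.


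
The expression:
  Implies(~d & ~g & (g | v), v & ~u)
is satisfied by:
  {d: True, g: True, u: False, v: False}
  {d: True, u: False, v: False, g: False}
  {g: True, u: False, v: False, d: False}
  {g: False, u: False, v: False, d: False}
  {d: True, v: True, g: True, u: False}
  {d: True, v: True, g: False, u: False}
  {v: True, g: True, d: False, u: False}
  {v: True, d: False, u: False, g: False}
  {g: True, d: True, u: True, v: False}
  {d: True, u: True, g: False, v: False}
  {g: True, u: True, d: False, v: False}
  {u: True, d: False, v: False, g: False}
  {d: True, v: True, u: True, g: True}
  {d: True, v: True, u: True, g: False}
  {v: True, u: True, g: True, d: False}


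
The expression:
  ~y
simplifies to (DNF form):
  ~y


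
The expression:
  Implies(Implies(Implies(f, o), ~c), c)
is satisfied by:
  {c: True}


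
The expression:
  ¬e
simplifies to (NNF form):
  ¬e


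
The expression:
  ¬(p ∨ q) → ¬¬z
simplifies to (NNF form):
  p ∨ q ∨ z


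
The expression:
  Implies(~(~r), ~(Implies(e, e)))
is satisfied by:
  {r: False}


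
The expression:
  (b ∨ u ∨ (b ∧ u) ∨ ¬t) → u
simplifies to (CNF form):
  (t ∨ u) ∧ (u ∨ ¬b)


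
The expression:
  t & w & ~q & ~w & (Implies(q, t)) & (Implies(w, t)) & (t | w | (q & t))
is never true.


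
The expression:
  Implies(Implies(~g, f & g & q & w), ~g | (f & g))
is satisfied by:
  {f: True, g: False}
  {g: False, f: False}
  {g: True, f: True}


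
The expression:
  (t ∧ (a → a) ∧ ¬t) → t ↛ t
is always true.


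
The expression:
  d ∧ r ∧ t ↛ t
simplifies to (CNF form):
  False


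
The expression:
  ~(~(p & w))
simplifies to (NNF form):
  p & w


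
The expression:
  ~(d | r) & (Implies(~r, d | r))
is never true.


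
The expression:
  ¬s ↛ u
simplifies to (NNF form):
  u ∨ ¬s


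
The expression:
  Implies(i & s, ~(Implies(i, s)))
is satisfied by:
  {s: False, i: False}
  {i: True, s: False}
  {s: True, i: False}


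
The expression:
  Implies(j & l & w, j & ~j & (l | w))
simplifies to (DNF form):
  ~j | ~l | ~w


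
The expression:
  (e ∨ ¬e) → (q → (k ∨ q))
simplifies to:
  True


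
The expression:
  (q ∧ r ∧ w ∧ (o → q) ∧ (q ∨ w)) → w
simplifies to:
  True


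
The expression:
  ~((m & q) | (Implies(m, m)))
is never true.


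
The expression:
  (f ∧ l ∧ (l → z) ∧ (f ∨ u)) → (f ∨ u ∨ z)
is always true.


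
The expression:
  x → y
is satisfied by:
  {y: True, x: False}
  {x: False, y: False}
  {x: True, y: True}


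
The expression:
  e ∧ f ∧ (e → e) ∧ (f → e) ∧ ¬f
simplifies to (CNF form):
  False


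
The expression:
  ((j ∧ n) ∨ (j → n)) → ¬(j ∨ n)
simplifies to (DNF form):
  ¬n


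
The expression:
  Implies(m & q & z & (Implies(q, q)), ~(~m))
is always true.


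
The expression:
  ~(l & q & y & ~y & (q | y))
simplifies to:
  True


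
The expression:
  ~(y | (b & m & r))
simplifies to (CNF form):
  ~y & (~b | ~m | ~r)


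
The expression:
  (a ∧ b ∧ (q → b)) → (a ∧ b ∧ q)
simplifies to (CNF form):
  q ∨ ¬a ∨ ¬b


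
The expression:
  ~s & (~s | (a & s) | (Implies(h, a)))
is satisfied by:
  {s: False}


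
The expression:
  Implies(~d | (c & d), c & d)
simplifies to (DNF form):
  d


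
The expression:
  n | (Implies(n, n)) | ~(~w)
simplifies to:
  True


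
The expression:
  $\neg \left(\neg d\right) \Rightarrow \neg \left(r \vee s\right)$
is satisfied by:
  {r: False, d: False, s: False}
  {s: True, r: False, d: False}
  {r: True, s: False, d: False}
  {s: True, r: True, d: False}
  {d: True, s: False, r: False}


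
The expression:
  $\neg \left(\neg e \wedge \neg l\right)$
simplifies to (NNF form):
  $e \vee l$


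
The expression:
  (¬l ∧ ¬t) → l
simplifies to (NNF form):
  l ∨ t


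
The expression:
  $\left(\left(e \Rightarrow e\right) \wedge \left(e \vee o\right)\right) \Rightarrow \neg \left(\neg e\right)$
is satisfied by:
  {e: True, o: False}
  {o: False, e: False}
  {o: True, e: True}


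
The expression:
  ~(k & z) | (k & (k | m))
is always true.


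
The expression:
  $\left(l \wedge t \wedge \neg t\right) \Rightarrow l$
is always true.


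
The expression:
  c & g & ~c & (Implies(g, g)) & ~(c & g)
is never true.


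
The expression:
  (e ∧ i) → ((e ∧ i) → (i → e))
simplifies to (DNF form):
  True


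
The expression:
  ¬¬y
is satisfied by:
  {y: True}


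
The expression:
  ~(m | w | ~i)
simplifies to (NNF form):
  i & ~m & ~w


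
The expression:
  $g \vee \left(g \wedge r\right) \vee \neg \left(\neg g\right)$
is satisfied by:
  {g: True}


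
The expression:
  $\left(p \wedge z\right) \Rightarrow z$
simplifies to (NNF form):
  $\text{True}$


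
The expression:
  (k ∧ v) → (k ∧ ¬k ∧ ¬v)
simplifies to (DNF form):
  ¬k ∨ ¬v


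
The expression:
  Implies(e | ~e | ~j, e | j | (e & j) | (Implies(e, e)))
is always true.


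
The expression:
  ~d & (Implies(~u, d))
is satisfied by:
  {u: True, d: False}


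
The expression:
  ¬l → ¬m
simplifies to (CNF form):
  l ∨ ¬m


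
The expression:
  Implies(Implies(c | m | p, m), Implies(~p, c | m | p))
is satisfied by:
  {c: True, m: True, p: True}
  {c: True, m: True, p: False}
  {c: True, p: True, m: False}
  {c: True, p: False, m: False}
  {m: True, p: True, c: False}
  {m: True, p: False, c: False}
  {p: True, m: False, c: False}


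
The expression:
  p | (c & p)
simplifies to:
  p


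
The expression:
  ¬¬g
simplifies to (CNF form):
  g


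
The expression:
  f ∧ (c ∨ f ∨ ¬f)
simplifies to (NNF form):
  f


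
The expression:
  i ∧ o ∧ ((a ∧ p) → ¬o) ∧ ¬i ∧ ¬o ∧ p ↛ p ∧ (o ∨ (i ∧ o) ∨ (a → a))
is never true.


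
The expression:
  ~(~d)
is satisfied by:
  {d: True}


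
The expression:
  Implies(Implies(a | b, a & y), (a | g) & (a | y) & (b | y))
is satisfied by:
  {a: True, b: True, y: True, g: True}
  {a: True, b: True, y: True, g: False}
  {a: True, b: True, g: True, y: False}
  {a: True, b: True, g: False, y: False}
  {a: True, y: True, g: True, b: False}
  {a: True, y: True, g: False, b: False}
  {a: True, y: False, g: True, b: False}
  {a: True, y: False, g: False, b: False}
  {b: True, y: True, g: True, a: False}
  {b: True, y: True, g: False, a: False}
  {b: True, g: True, y: False, a: False}
  {b: True, g: False, y: False, a: False}
  {y: True, g: True, b: False, a: False}


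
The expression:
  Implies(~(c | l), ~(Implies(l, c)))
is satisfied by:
  {c: True, l: True}
  {c: True, l: False}
  {l: True, c: False}


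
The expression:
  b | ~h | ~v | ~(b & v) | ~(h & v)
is always true.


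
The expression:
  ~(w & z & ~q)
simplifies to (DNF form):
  q | ~w | ~z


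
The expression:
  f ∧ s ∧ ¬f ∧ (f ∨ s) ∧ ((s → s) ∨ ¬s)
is never true.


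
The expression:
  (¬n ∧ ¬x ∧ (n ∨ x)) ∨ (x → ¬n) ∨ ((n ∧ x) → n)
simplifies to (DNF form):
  True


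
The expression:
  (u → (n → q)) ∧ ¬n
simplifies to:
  ¬n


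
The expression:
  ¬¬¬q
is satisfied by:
  {q: False}


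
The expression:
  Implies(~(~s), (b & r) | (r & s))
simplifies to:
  r | ~s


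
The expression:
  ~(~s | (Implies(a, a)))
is never true.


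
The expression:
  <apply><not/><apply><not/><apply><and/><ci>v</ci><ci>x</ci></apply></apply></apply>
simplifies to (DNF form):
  <apply><and/><ci>v</ci><ci>x</ci></apply>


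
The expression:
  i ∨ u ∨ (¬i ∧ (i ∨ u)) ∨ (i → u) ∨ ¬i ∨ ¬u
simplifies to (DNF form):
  True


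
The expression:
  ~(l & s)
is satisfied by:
  {l: False, s: False}
  {s: True, l: False}
  {l: True, s: False}


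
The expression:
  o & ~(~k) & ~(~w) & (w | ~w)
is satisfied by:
  {w: True, o: True, k: True}


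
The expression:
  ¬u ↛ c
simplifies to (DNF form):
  c ∨ ¬u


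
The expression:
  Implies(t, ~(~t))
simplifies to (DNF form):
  True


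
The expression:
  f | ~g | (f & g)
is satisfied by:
  {f: True, g: False}
  {g: False, f: False}
  {g: True, f: True}


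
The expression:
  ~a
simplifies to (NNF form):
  ~a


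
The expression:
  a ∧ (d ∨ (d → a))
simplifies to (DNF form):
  a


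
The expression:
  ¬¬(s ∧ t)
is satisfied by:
  {t: True, s: True}


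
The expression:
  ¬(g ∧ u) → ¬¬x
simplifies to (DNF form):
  x ∨ (g ∧ u)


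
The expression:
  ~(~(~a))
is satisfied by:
  {a: False}


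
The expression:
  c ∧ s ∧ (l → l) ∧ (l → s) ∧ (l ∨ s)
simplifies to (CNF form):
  c ∧ s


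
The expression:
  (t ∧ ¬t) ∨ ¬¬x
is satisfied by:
  {x: True}


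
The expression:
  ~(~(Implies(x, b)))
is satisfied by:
  {b: True, x: False}
  {x: False, b: False}
  {x: True, b: True}


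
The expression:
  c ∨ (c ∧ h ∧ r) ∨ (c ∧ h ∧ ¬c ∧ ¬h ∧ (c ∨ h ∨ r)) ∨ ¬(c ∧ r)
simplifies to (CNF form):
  True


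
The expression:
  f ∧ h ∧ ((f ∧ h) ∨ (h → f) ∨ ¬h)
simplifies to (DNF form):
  f ∧ h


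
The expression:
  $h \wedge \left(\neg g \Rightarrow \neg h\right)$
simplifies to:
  $g \wedge h$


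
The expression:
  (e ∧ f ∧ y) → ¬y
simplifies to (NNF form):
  ¬e ∨ ¬f ∨ ¬y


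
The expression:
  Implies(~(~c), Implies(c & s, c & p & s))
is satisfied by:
  {p: True, s: False, c: False}
  {s: False, c: False, p: False}
  {p: True, c: True, s: False}
  {c: True, s: False, p: False}
  {p: True, s: True, c: False}
  {s: True, p: False, c: False}
  {p: True, c: True, s: True}


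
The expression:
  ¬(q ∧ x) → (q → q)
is always true.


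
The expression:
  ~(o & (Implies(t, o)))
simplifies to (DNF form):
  ~o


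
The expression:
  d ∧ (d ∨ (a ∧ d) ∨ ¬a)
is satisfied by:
  {d: True}


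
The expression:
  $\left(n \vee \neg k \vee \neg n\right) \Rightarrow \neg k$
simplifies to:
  $\neg k$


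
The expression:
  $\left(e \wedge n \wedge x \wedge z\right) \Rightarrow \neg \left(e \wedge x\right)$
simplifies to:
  $\neg e \vee \neg n \vee \neg x \vee \neg z$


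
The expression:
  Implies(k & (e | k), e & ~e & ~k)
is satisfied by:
  {k: False}


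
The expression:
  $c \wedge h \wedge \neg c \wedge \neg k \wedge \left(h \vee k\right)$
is never true.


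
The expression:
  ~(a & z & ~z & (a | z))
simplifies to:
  True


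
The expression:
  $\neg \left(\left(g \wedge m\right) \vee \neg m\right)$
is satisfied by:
  {m: True, g: False}


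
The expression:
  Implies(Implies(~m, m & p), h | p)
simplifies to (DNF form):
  h | p | ~m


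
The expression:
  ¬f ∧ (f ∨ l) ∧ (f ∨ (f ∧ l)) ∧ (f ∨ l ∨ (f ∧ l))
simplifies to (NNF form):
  False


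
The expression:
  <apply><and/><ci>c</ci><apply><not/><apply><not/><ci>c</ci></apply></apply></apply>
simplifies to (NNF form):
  <ci>c</ci>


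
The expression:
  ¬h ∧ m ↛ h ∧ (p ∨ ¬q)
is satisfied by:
  {m: True, p: True, q: False, h: False}
  {m: True, p: False, q: False, h: False}
  {m: True, q: True, p: True, h: False}


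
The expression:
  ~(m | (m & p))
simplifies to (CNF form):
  ~m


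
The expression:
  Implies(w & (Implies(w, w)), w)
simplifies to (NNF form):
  True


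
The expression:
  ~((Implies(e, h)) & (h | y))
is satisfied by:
  {e: True, h: False, y: False}
  {h: False, y: False, e: False}
  {y: True, e: True, h: False}


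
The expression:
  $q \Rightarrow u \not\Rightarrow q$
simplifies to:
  $\neg q$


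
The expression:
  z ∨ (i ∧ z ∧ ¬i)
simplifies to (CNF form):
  z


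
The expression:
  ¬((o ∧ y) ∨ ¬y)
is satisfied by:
  {y: True, o: False}


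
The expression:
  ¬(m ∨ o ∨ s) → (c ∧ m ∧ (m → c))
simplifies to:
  m ∨ o ∨ s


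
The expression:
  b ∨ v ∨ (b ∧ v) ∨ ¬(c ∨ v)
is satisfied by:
  {b: True, v: True, c: False}
  {b: True, c: False, v: False}
  {v: True, c: False, b: False}
  {v: False, c: False, b: False}
  {b: True, v: True, c: True}
  {b: True, c: True, v: False}
  {v: True, c: True, b: False}


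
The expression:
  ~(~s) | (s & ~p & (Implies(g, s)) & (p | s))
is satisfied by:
  {s: True}


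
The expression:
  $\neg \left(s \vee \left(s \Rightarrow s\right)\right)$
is never true.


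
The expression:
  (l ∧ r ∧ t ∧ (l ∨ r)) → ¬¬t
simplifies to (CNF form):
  True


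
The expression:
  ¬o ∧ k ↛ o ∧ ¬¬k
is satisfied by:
  {k: True, o: False}


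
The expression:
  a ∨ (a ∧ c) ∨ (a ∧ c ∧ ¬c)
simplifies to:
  a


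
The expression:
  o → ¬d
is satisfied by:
  {o: False, d: False}
  {d: True, o: False}
  {o: True, d: False}


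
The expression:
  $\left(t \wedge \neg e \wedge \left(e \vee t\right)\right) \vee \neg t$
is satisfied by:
  {e: False, t: False}
  {t: True, e: False}
  {e: True, t: False}


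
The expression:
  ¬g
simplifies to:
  ¬g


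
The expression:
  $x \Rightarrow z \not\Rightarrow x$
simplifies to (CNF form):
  $\neg x$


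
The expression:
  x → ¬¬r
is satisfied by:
  {r: True, x: False}
  {x: False, r: False}
  {x: True, r: True}


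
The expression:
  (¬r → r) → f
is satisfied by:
  {f: True, r: False}
  {r: False, f: False}
  {r: True, f: True}


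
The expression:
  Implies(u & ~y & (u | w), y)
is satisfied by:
  {y: True, u: False}
  {u: False, y: False}
  {u: True, y: True}


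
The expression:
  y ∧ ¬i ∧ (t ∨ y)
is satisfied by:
  {y: True, i: False}


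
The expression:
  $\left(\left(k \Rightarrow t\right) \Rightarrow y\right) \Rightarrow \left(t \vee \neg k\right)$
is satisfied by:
  {t: True, k: False}
  {k: False, t: False}
  {k: True, t: True}


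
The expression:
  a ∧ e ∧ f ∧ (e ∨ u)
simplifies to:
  a ∧ e ∧ f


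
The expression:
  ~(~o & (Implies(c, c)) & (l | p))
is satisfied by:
  {o: True, l: False, p: False}
  {o: True, p: True, l: False}
  {o: True, l: True, p: False}
  {o: True, p: True, l: True}
  {p: False, l: False, o: False}


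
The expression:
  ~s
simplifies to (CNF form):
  ~s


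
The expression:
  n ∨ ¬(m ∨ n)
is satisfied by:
  {n: True, m: False}
  {m: False, n: False}
  {m: True, n: True}


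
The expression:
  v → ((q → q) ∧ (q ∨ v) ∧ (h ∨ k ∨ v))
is always true.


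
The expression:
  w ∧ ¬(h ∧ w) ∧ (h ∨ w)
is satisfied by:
  {w: True, h: False}


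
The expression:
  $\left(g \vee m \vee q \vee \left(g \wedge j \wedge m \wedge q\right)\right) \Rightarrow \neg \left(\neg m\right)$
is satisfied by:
  {m: True, q: False, g: False}
  {m: True, g: True, q: False}
  {m: True, q: True, g: False}
  {m: True, g: True, q: True}
  {g: False, q: False, m: False}


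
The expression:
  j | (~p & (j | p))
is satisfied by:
  {j: True}


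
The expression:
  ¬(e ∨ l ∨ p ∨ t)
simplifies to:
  ¬e ∧ ¬l ∧ ¬p ∧ ¬t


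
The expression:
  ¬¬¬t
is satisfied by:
  {t: False}
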